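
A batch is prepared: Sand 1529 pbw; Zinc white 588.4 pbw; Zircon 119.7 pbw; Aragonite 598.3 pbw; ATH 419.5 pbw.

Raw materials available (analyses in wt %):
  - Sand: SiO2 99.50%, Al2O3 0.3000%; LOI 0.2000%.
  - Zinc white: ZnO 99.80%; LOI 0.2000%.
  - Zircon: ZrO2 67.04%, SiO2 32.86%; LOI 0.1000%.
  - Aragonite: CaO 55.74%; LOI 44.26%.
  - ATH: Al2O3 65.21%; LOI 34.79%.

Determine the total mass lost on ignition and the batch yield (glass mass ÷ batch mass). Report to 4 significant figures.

Full precision is maintained in every operation. The intermediate values appear with 4-significant-digit rounding on the page; each reported value is rounded once only; all derived quantities are re-derived at full precision (totals, glass mass, the yield, five oxide percentages, LOI) starting from the weights per 2840 pbw of glass, as they appear in the problem or answer text.
Each material's LOI contribution:
  Sand: 1529 × 0.002000 = 3.058 pbw
  Zinc white: 588.4 × 0.002000 = 1.177 pbw
  Zircon: 119.7 × 0.001000 = 0.1197 pbw
  Aragonite: 598.3 × 0.4426 = 264.8 pbw
  ATH: 419.5 × 0.3479 = 145.9 pbw
Total LOI = 415.1 pbw
Glass = batch − LOI = 3255 − 415.1 = 2840 pbw

LOI loss = 415.1 pbw; glass = 2840 pbw; yield = 87.25%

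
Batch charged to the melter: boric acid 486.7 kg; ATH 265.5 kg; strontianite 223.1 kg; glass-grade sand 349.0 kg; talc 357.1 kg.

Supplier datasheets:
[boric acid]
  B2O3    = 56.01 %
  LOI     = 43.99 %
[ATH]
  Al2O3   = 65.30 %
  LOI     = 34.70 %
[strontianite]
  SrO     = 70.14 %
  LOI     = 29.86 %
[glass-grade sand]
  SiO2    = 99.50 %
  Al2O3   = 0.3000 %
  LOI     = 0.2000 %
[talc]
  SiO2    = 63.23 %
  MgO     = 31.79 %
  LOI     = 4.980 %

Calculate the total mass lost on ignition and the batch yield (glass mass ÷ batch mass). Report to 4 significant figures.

LOI loss = 391.3 kg; glass = 1290 kg; yield = 76.73%

Intermediates are rounded to four significant figures when displayed. Each numeric step holds full precision through the solve. Exactly one rounding goes into every reported result — derived quantities, including the five compositions, ignition loss, net glass mass, the yield, totals, are carried from the weighed amounts on 1290 kg of glass at full float precision, exactly as printed in the problem or answer text.
LOI of each material in turn:
  boric acid: 486.7 × 0.4399 = 214.1 kg
  ATH: 265.5 × 0.3470 = 92.13 kg
  strontianite: 223.1 × 0.2986 = 66.62 kg
  glass-grade sand: 349.0 × 0.002000 = 0.6980 kg
  talc: 357.1 × 0.04980 = 17.78 kg
Total LOI = 391.3 kg
Glass = batch − LOI = 1681 − 391.3 = 1290 kg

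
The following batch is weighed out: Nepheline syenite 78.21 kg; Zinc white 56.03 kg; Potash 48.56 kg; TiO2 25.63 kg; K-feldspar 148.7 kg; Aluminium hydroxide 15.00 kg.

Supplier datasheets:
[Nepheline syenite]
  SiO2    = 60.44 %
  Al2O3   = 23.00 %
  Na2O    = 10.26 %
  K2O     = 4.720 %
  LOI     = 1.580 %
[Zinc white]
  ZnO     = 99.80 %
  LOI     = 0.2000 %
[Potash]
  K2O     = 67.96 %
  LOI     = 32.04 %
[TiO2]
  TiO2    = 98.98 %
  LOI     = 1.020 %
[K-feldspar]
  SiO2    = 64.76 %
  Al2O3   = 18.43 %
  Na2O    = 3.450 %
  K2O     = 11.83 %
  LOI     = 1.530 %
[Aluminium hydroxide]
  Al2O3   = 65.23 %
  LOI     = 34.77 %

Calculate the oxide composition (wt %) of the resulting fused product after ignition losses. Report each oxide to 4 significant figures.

Glass mass = 347.5 kg (batch 372.1 − LOI 24.66).
Composition: SiO2 41.32%, Al2O3 15.88%, ZnO 16.09%, Na2O 3.786%, K2O 15.62%, TiO2 7.301%

Intermediates are printed, with 4-significant-digit rounding, within the worked lines — all arithmetic runs at exact precision at all times; exactly one rounding is applied to every reported figure. All derived quantities (LOI, yield, six oxide percentages, the totals, glass mass) are carried from the weighed amounts for 347.5 kg of glass in full float precision as they appear in question or answer.
Oxide-by-oxide delivered mass:
  SiO2: 78.21·0.6044 + 148.7·0.6476 = 143.6 kg
  Al2O3: 78.21·0.2300 + 148.7·0.1843 + 15.00·0.6523 = 55.18 kg
  ZnO: 56.03·0.9980 = 55.92 kg
  Na2O: 78.21·0.1026 + 148.7·0.03450 = 13.15 kg
  K2O: 78.21·0.04720 + 48.56·0.6796 + 148.7·0.1183 = 54.28 kg
  TiO2: 25.63·0.9898 = 25.37 kg
LOI: 78.21·0.01580 + 56.03·0.002000 + 48.56·0.3204 + 25.63·0.01020 + 148.7·0.01530 + 15.00·0.3477 = 24.66 kg
Glass mass = batch − LOI = 372.1 − 24.66 = 347.5 kg (= Σ oxide masses)
wt % = oxide mass / glass mass × 100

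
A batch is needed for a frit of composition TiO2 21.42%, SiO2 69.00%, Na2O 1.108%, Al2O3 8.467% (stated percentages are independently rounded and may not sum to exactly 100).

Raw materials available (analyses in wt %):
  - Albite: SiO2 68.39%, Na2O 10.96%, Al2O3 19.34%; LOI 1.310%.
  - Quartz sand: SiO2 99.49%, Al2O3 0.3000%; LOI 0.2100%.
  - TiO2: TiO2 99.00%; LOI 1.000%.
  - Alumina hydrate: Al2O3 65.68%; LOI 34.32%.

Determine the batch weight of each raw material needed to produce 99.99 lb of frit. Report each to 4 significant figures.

Batch per 99.99 lb frit:
  Albite: 10.11 lb
  Quartz sand: 62.40 lb
  TiO2: 21.63 lb
  Alumina hydrate: 9.628 lb
Total batch = 103.8 lb; LOI loss = 3.784 lb; yield = 96.35%

All arithmetic keeps exact precision from first step to last; intermediates are printed rounded off to 4 significant figures as written — every reported figure receives exactly one rounding — all derived quantities are rebuilt from the weighed amounts for 99.99 lb of glass in exact precision (the four compositions, glass mass, LOI, yield, totals), as set out in the problem or answer text.
Target oxide masses per 99.99 lb frit:
  TiO2: 21.42% × 99.99 = 21.42 lb
  SiO2: 69.00% × 99.99 = 68.99 lb
  Na2O: 1.108% × 99.99 = 1.108 lb
  Al2O3: 8.467% × 99.99 = 8.466 lb
Sums-versus-targets review from the weights as reported, on the stated basis (summed amounts equal target values within answer rounding):
  TiO2: 21.63·0.9900 = 21.41 lb (target 21.42 lb)
  SiO2: 10.11·0.6839 + 62.40·0.9949 = 69.00 lb (target 68.99 lb)
  Na2O: 10.11·0.1096 = 1.108 lb (target 1.108 lb)
  Al2O3: 10.11·0.1934 + 62.40·0.003000 + 9.628·0.6568 = 8.466 lb (target 8.466 lb)
Consistency of the glass mass: the batch minus its LOI: 99.98 lb (the targets, summed, come to 99.99 lb; stated basis 99.99 lb — deltas are rounding alone).
Batch grand total — Σ batch = 103.8 lb; ignition loss, Σ(batch × LOI) = 3.784 lb; as yield: glass ÷ batch → 96.35%.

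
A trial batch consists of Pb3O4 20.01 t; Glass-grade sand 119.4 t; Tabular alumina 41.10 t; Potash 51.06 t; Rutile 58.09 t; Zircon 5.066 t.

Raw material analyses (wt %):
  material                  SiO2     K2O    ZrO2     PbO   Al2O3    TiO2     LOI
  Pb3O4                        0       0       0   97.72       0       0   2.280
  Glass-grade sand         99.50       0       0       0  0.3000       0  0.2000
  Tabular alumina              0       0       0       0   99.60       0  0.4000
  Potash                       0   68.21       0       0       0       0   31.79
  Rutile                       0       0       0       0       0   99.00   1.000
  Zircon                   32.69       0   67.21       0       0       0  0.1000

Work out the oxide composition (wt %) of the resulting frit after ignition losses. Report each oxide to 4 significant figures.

Values along the way are printed (rounded to 4 significant figures) across the worked steps; the working math holds exact precision from first step to last. Every reported figure is rounded exactly once — derived quantities (the yield, the six compositions, glass mass, LOI, totals) are carried at exact precision using the weight values for 277.0 t of glass, precisely as stated by the question or the answer.
What the batch supplies per oxide:
  SiO2: 119.4·0.9950 + 5.066·0.3269 = 120.5 t
  K2O: 51.06·0.6821 = 34.83 t
  ZrO2: 5.066·0.6721 = 3.405 t
  PbO: 20.01·0.9772 = 19.55 t
  Al2O3: 119.4·0.003000 + 41.10·0.9960 = 41.29 t
  TiO2: 58.09·0.9900 = 57.51 t
LOI: 20.01·0.02280 + 119.4·0.002000 + 41.10·0.004000 + 51.06·0.3179 + 58.09·0.01000 + 5.066·0.001000 = 17.68 t
Resulting glass, batch − LOI: 294.7 − 17.68 = 277.0 t (= the summed oxide contributions)
each wt % is 100 × oxide ÷ glass

Glass mass = 277.0 t (batch 294.7 − LOI 17.68).
Composition: SiO2 43.48%, K2O 12.57%, ZrO2 1.229%, PbO 7.058%, Al2O3 14.90%, TiO2 20.76%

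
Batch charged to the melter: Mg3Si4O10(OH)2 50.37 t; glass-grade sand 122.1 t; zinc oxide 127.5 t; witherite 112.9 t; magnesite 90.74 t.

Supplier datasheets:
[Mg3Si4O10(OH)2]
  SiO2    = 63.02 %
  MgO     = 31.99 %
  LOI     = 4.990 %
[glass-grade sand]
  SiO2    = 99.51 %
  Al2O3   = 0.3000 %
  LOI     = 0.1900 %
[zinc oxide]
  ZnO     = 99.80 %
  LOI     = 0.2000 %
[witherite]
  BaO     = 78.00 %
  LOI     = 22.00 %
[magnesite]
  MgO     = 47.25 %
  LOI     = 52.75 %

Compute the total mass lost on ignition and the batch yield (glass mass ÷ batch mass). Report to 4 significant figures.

LOI loss = 75.70 t; glass = 427.9 t; yield = 84.97%

Working values are shown with 4-significant-digit rounding on the page. All internal work holds full precision through the solve. Each reported number takes exactly one rounding — derived quantities (totals, ignition loss, glass mass, the five compositions, yield) are rebuilt in exact precision from the batch weights per 427.9 t of glass precisely as stated by the problem or answer text.
LOI of each material in turn:
  Mg3Si4O10(OH)2: 50.37 × 0.04990 = 2.513 t
  glass-grade sand: 122.1 × 0.001900 = 0.2320 t
  zinc oxide: 127.5 × 0.002000 = 0.2550 t
  witherite: 112.9 × 0.2200 = 24.84 t
  magnesite: 90.74 × 0.5275 = 47.87 t
Total LOI = 75.70 t
Glass = batch − LOI = 503.6 − 75.70 = 427.9 t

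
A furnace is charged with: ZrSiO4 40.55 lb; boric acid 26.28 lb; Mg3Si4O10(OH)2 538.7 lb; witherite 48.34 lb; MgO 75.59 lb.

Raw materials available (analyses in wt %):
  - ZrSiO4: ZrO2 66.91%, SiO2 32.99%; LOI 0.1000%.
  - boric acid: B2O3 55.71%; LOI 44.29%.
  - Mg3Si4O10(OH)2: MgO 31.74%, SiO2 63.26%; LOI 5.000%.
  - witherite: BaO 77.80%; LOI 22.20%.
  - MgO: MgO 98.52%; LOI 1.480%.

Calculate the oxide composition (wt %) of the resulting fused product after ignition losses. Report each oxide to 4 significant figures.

Mid-chain values are displayed, rounded to 4 significant figures, on the page; full float precision is kept from start to finish; a single rounding yields every reported result. Derived quantities are rebuilt from the weighed amounts for 679.0 lb of glass in full float precision (the five compositions, the totals, net glass mass, LOI, yield), as quoted within either problem or answer.
What the batch supplies per oxide:
  B2O3: 26.28·0.5571 = 14.64 lb
  MgO: 538.7·0.3174 + 75.59·0.9852 = 245.5 lb
  BaO: 48.34·0.7780 = 37.61 lb
  ZrO2: 40.55·0.6691 = 27.13 lb
  SiO2: 40.55·0.3299 + 538.7·0.6326 = 354.2 lb
LOI: 40.55·0.001000 + 26.28·0.4429 + 538.7·0.05000 + 48.34·0.2220 + 75.59·0.01480 = 50.47 lb
Resulting glass, batch − LOI: 729.5 − 50.47 = 679.0 lb (equal to the oxide-mass sum)
each oxide over glass, ×100, is wt %

Glass mass = 679.0 lb (batch 729.5 − LOI 50.47).
Composition: B2O3 2.156%, MgO 36.15%, BaO 5.539%, ZrO2 3.996%, SiO2 52.16%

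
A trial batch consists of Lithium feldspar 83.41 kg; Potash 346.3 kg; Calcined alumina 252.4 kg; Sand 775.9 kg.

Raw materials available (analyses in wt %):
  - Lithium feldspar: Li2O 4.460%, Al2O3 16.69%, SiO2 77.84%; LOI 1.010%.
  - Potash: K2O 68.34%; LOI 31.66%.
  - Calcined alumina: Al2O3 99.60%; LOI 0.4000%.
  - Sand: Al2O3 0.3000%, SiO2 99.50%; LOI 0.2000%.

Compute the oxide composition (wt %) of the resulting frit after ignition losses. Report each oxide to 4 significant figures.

Glass mass = 1345 kg (batch 1458 − LOI 113.0).
Composition: Li2O 0.2766%, K2O 17.60%, Al2O3 19.90%, SiO2 62.23%

Values along the way are printed (rounded to four significant figures) across the worked steps — full float precision is kept at all times; each reported figure includes exactly one rounding. All derived quantities are rebuilt at full precision (the yield, glass mass, ignition loss, the totals, four oxide percentages) using the weight values on 1345 kg of glass, exactly as shown in the problem or the answer.
What the batch supplies per oxide:
  Li2O: 83.41·0.04460 = 3.720 kg
  K2O: 346.3·0.6834 = 236.7 kg
  Al2O3: 83.41·0.1669 + 252.4·0.9960 + 775.9·0.003000 = 267.6 kg
  SiO2: 83.41·0.7784 + 775.9·0.9950 = 836.9 kg
LOI: 83.41·0.01010 + 346.3·0.3166 + 252.4·0.004000 + 775.9·0.002000 = 113.0 kg
Resulting glass, batch − LOI: 1458 − 113.0 = 1345 kg (consistent with Σ oxide mass)
percent by weight: oxide/glass ×100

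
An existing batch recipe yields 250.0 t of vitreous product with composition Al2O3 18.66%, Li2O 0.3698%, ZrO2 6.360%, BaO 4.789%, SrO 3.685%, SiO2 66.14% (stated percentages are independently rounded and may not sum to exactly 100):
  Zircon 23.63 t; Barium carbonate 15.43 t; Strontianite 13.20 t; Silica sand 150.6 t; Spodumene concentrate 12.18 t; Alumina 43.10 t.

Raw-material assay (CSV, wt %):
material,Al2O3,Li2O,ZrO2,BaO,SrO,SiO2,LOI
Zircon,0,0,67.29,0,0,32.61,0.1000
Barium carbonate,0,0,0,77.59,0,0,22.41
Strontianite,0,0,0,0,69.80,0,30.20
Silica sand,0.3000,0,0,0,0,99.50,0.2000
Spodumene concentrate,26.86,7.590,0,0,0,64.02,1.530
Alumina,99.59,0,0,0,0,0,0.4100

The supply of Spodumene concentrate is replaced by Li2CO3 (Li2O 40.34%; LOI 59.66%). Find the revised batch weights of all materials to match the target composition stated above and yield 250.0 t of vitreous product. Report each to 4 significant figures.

Revised batch per 250.0 t vitreous product:
  Zircon: 23.63 t
  Barium carbonate: 15.43 t
  Strontianite: 13.20 t
  Silica sand: 158.4 t
  Li2CO3: 2.292 t
  Alumina: 46.36 t
Total batch = 259.3 t; LOI loss = 9.342 t

The intermediate values appear, with 4-significant-digit rounding, across the worked steps; full float precision is held in every operation — each reported result sees exactly one rounding; the derived quantities (the yield, ignition loss, the totals, the six compositions, net glass mass) are re-derived from the weighed amounts at 250.0 t of glass in full float precision, exactly as printed in either problem or answer.
Per-oxide target masses for 250.0 t vitreous product:
  Al2O3: 18.66% × 250.0 = 46.65 t
  Li2O: 0.3698% × 250.0 = 0.9245 t
  ZrO2: 6.360% × 250.0 = 15.90 t
  BaO: 4.789% × 250.0 = 11.97 t
  SrO: 3.685% × 250.0 = 9.212 t
  SiO2: 66.14% × 250.0 = 165.4 t
Verifying the oxide balance using the reported weights, at the basis given (oxide sums agree with the targets modulo rounding of the values):
  Al2O3: 158.4·0.003000 + 46.36·0.9959 = 46.65 t (target 46.65 t)
  Li2O: 2.292·0.4034 = 0.9246 t (target 0.9245 t)
  ZrO2: 23.63·0.6729 = 15.90 t (target 15.90 t)
  BaO: 15.43·0.7759 = 11.97 t (target 11.97 t)
  SrO: 13.20·0.6980 = 9.214 t (target 9.212 t)
  SiO2: 23.63·0.3261 + 158.4·0.9950 = 165.3 t (target 165.4 t)
Glass-mass bookkeeping: the batch minus its LOI: 250.0 t (the Σ of target masses is 250.0 t; basis as stated: 250.0 t — deltas are rounding alone).
Whole-batch sum: Σ batch = 259.3 t; loss to ignition Σ batch·LOI = 9.342 t; as yield: glass ÷ batch → 96.40%.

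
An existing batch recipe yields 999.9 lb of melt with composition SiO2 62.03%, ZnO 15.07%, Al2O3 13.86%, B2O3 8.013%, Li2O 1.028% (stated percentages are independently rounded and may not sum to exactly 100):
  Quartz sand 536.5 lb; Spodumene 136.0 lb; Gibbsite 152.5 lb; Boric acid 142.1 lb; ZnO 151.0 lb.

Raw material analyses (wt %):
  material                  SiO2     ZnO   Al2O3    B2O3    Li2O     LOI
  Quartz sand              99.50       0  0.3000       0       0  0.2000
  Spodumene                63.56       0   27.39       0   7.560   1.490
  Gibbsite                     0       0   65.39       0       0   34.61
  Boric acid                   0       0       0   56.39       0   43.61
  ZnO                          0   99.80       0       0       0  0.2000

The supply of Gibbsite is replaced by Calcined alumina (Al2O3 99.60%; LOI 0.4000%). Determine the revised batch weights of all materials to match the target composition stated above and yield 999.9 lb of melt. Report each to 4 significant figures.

Intermediates appear with 4-significant-digit rounding on the page; the whole derivation holds full precision throughout. Every reported number takes just one rounding. The derived quantities (net glass mass, the totals, five oxide percentages, the yield, ignition loss) are computed starting from the weights for 999.9 lb of glass in full precision, as written in the problem or answer text.
Per-oxide target masses for 999.9 lb melt:
  SiO2: 62.03% × 999.9 = 620.2 lb
  ZnO: 15.07% × 999.9 = 150.7 lb
  Al2O3: 13.86% × 999.9 = 138.6 lb
  B2O3: 8.013% × 999.9 = 80.12 lb
  Li2O: 1.028% × 999.9 = 10.28 lb
Per-oxide balance check with the batch weights as given, for the quoted basis mass (sum by sum, the targets are met exact up to rounding of places):
  SiO2: 536.5·0.9950 + 136.0·0.6356 = 620.3 lb (target 620.2 lb)
  ZnO: 151.0·0.9980 = 150.7 lb (target 150.7 lb)
  Al2O3: 536.5·0.003000 + 136.0·0.2739 + 100.1·0.9960 = 138.6 lb (target 138.6 lb)
  B2O3: 142.1·0.5639 = 80.13 lb (target 80.12 lb)
  Li2O: 136.0·0.07560 = 10.28 lb (target 10.28 lb)
Auditing the glass mass value: batch total minus LOI = 999.9 lb (summing oxide targets gives 999.9 lb; versus the stated basis of 999.9 lb — gaps are rounding artifacts).
Total batch = Σ batch = 1066 lb; LOI removed, Σ of batch·LOI: 65.77 lb; glass ÷ batch gives a yield of 93.83%.

Revised batch per 999.9 lb melt:
  Quartz sand: 536.5 lb
  Spodumene: 136.0 lb
  Calcined alumina: 100.1 lb
  Boric acid: 142.1 lb
  ZnO: 151.0 lb
Total batch = 1066 lb; LOI loss = 65.77 lb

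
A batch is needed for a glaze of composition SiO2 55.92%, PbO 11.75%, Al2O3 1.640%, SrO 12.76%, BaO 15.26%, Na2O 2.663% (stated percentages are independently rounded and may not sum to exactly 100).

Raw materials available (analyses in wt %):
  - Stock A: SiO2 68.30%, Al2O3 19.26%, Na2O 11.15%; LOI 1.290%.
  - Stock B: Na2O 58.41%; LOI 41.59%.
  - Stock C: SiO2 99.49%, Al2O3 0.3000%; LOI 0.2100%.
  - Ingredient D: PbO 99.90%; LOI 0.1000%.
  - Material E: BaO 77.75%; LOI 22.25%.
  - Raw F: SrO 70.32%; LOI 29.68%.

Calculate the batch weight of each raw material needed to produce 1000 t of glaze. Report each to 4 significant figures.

The working math maintains full precision in all steps — the intermediate values are displayed (rounded to four significant digits) across the worked steps. Each reported value is rounded just once. All derived quantities, including the totals, the six compositions, glass mass, LOI, the yield, are rebuilt using the weight values at 1000 t of glass at full float precision, as quoted within question or answer.
Oxide-by-oxide targets in 1000 t glaze:
  SiO2: 55.92% × 1000 = 559.2 t
  PbO: 11.75% × 1000 = 117.5 t
  Al2O3: 1.640% × 1000 = 16.40 t
  SrO: 12.76% × 1000 = 127.6 t
  BaO: 15.26% × 1000 = 152.6 t
  Na2O: 2.663% × 1000 = 26.63 t
Per-oxide balance check working from each reported weight, versus the basis set out (summed amounts equal target values up to rounding of the answer):
  SiO2: 77.22·0.6830 + 509.1·0.9949 = 559.2 t (target 559.2 t)
  PbO: 117.6·0.9990 = 117.5 t (target 117.5 t)
  Al2O3: 77.22·0.1926 + 509.1·0.003000 = 16.40 t (target 16.40 t)
  SrO: 181.5·0.7032 = 127.6 t (target 127.6 t)
  BaO: 196.3·0.7775 = 152.6 t (target 152.6 t)
  Na2O: 77.22·0.1115 + 30.85·0.5841 = 26.63 t (target 26.63 t)
Glass-mass bookkeeping: total batch − LOI = 1000 t (per-oxide target masses sum to 999.9 t; versus the stated basis of 1000 t — rounding explains the deltas).
Adding the batch up: Σ batch = 1113 t; ignition loss, Σ(batch × LOI) = 112.6 t; yield: glass divided by total = 89.88%.

Batch per 1000 t glaze:
  Stock A: 77.22 t
  Stock B: 30.85 t
  Stock C: 509.1 t
  Ingredient D: 117.6 t
  Material E: 196.3 t
  Raw F: 181.5 t
Total batch = 1113 t; LOI loss = 112.6 t; yield = 89.88%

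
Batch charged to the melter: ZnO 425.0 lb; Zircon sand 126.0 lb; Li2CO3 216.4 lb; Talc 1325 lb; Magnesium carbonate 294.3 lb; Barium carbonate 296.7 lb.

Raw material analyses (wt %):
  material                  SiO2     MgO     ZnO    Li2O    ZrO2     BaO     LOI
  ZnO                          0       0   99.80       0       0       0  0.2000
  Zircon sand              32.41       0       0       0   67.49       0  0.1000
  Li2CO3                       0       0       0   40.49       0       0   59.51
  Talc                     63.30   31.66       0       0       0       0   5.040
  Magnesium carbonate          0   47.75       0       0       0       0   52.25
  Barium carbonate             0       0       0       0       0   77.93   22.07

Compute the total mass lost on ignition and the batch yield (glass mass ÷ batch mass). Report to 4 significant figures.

LOI loss = 415.8 lb; glass = 2268 lb; yield = 84.51%

Full precision is maintained in all steps — in-progress results are rounded off to 4 significant digits when displayed. Exactly one rounding lands on every reported value. The derived quantities are re-derived using the weight values for 2268 lb of glass in full float precision (glass mass, totals, LOI, six oxide percentages, the yield) as given in question or answer.
Material-by-material LOI:
  ZnO: 425.0 × 0.002000 = 0.8500 lb
  Zircon sand: 126.0 × 0.001000 = 0.1260 lb
  Li2CO3: 216.4 × 0.5951 = 128.8 lb
  Talc: 1325 × 0.05040 = 66.78 lb
  Magnesium carbonate: 294.3 × 0.5225 = 153.8 lb
  Barium carbonate: 296.7 × 0.2207 = 65.48 lb
Total LOI = 415.8 lb
Glass = batch − LOI = 2683 − 415.8 = 2268 lb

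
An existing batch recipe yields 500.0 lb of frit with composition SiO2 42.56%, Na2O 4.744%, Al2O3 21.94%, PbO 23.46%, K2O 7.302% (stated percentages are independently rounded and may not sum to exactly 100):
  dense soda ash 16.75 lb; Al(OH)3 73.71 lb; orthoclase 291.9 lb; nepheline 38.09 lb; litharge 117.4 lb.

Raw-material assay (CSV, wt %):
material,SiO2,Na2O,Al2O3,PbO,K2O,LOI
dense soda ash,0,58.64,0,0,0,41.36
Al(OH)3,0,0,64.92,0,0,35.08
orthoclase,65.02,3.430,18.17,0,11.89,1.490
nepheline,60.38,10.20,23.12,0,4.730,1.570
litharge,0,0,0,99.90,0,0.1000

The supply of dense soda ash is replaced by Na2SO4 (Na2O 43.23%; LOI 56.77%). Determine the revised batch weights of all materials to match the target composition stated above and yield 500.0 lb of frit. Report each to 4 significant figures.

Rounding to four significant figures extends to each intermediate as shown — the working math holds full float precision from first step to last. Each reported number takes exactly one rounding. Derived quantities, which include the totals, LOI, five oxide percentages, the yield, glass mass, are carried in exact precision, as written in the problem or answer text, starting from the weights for 500.0 lb of glass.
Oxide-by-oxide targets in 500.0 lb frit:
  SiO2: 42.56% × 500.0 = 212.8 lb
  Na2O: 4.744% × 500.0 = 23.72 lb
  Al2O3: 21.94% × 500.0 = 109.7 lb
  PbO: 23.46% × 500.0 = 117.3 lb
  K2O: 7.302% × 500.0 = 36.51 lb
Sums-versus-targets review on the weights just shown, at the basis given (summed amounts equal target values given rounding of the digits):
  SiO2: 291.9·0.6502 + 38.09·0.6038 = 212.8 lb (target 212.8 lb)
  Na2O: 22.72·0.4323 + 291.9·0.03430 + 38.09·0.1020 = 23.72 lb (target 23.72 lb)
  Al2O3: 73.71·0.6492 + 291.9·0.1817 + 38.09·0.2312 = 109.7 lb (target 109.7 lb)
  PbO: 117.4·0.9990 = 117.3 lb (target 117.3 lb)
  K2O: 291.9·0.1189 + 38.09·0.04730 = 36.51 lb (target 36.51 lb)
Glass-mass closure: total batch − LOI = 500.0 lb (the Σ of target masses is 500.0 lb; stated basis 500.0 lb — a pure rounding effect).
Whole-batch sum: Σ batch = 543.8 lb; loss to ignition Σ batch·LOI = 43.82 lb; the yield ratio, glass ÷ batch: 91.94%.

Revised batch per 500.0 lb frit:
  Na2SO4: 22.72 lb
  Al(OH)3: 73.71 lb
  orthoclase: 291.9 lb
  nepheline: 38.09 lb
  litharge: 117.4 lb
Total batch = 543.8 lb; LOI loss = 43.82 lb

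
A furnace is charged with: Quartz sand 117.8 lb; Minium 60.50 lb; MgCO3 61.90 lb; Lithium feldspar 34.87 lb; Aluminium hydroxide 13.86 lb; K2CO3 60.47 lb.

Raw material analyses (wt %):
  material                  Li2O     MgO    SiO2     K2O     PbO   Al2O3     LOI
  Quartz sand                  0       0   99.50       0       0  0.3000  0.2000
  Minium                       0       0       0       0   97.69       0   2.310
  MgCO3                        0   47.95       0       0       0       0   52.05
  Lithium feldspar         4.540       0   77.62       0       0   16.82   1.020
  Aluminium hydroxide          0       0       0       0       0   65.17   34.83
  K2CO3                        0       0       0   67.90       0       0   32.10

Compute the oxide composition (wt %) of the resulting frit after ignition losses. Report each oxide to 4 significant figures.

Glass mass = 291.0 lb (batch 349.4 − LOI 58.45).
Composition: Li2O 0.5441%, MgO 10.20%, SiO2 49.59%, K2O 14.11%, PbO 20.31%, Al2O3 5.242%

The intermediate values appear, rounded to 4 significant digits, in the working — full float precision is carried all the way through; every reported value undergoes a single rounding. All derived quantities (ignition loss, the totals, the six compositions, yield, glass mass) are re-derived at exact precision using the weight values for 291.0 lb of glass, exactly as printed in either problem or answer.
Delivered oxide masses:
  Li2O: 34.87·0.04540 = 1.583 lb
  MgO: 61.90·0.4795 = 29.68 lb
  SiO2: 117.8·0.9950 + 34.87·0.7762 = 144.3 lb
  K2O: 60.47·0.6790 = 41.06 lb
  PbO: 60.50·0.9769 = 59.10 lb
  Al2O3: 117.8·0.003000 + 34.87·0.1682 + 13.86·0.6517 = 15.25 lb
LOI: 117.8·0.002000 + 60.50·0.02310 + 61.90·0.5205 + 34.87·0.01020 + 13.86·0.3483 + 60.47·0.3210 = 58.45 lb
The glass mass, total less LOI, = 349.4 − 58.45 = 291.0 lb (equal to the oxide-mass sum)
each oxide over glass, ×100, is wt %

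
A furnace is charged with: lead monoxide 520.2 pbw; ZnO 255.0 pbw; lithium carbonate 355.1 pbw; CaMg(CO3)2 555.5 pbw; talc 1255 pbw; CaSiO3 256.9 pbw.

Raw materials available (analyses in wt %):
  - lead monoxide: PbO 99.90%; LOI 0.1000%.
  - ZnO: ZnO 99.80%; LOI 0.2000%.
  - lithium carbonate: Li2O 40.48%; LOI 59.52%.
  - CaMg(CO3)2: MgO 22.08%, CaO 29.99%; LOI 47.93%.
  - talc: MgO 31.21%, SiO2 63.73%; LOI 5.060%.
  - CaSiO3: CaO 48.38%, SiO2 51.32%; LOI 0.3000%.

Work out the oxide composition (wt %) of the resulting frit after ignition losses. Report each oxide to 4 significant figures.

The whole derivation carries exact precision throughout; mid-chain values are printed, rounded to 4 significant digits, as written — exactly one rounding goes into each reported number; the derived quantities (net glass mass, ignition loss, the totals, yield, six oxide percentages) are computed starting from the weights per 2655 pbw of glass in full float precision exactly as printed in the problem or answer text.
Mass of each oxide from the mix:
  MgO: 555.5·0.2208 + 1255·0.3121 = 514.3 pbw
  ZnO: 255.0·0.9980 = 254.5 pbw
  CaO: 555.5·0.2999 + 256.9·0.4838 = 290.9 pbw
  PbO: 520.2·0.9990 = 519.7 pbw
  SiO2: 1255·0.6373 + 256.9·0.5132 = 931.7 pbw
  Li2O: 355.1·0.4048 = 143.7 pbw
LOI: 520.2·0.001000 + 255.0·0.002000 + 355.1·0.5952 + 555.5·0.4793 + 1255·0.05060 + 256.9·0.003000 = 542.9 pbw
Glass mass = batch − LOI = 3198 − 542.9 = 2655 pbw (consistent with Σ oxide mass)
percent by weight: oxide/glass ×100

Glass mass = 2655 pbw (batch 3198 − LOI 542.9).
Composition: MgO 19.37%, ZnO 9.586%, CaO 10.96%, PbO 19.58%, SiO2 35.09%, Li2O 5.415%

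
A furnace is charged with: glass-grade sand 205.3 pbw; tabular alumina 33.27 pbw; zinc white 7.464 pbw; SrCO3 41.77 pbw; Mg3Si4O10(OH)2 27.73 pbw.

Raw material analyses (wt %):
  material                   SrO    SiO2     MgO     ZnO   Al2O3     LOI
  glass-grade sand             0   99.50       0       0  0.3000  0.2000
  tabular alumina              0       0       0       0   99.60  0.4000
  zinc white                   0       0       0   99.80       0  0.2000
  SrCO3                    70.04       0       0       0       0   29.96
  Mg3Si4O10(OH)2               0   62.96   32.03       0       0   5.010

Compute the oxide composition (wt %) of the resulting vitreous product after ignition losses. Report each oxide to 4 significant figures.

Glass mass = 301.1 pbw (batch 315.5 − LOI 14.46).
Composition: SrO 9.717%, SiO2 73.65%, MgO 2.950%, ZnO 2.474%, Al2O3 11.21%

Each numeric step keeps full float precision from first step to last. The intermediate values are printed rounded to 4 significant figures as written — every reported result is rounded once only. Derived quantities (the yield, LOI, the five compositions, the totals, net glass mass) are rebuilt at exact precision from the batch weights per 301.1 pbw of glass as written in the question or the answer.
Oxide-by-oxide delivered mass:
  SrO: 41.77·0.7004 = 29.26 pbw
  SiO2: 205.3·0.9950 + 27.73·0.6296 = 221.7 pbw
  MgO: 27.73·0.3203 = 8.882 pbw
  ZnO: 7.464·0.9980 = 7.449 pbw
  Al2O3: 205.3·0.003000 + 33.27·0.9960 = 33.75 pbw
LOI: 205.3·0.002000 + 33.27·0.004000 + 7.464·0.002000 + 41.77·0.2996 + 27.73·0.05010 = 14.46 pbw
batch − LOI leaves glass = 315.5 − 14.46 = 301.1 pbw (equal to the oxide-mass sum)
wt %: oxide over glass, times 100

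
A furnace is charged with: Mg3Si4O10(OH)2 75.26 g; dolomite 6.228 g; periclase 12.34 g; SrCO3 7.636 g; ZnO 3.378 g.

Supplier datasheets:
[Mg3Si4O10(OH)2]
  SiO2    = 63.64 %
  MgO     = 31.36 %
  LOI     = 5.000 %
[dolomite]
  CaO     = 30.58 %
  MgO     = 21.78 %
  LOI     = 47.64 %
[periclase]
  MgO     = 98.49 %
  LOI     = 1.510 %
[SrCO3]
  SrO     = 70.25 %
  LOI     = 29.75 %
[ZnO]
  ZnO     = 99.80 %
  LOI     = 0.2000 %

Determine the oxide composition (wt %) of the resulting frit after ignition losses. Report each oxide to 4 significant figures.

Glass mass = 95.65 g (batch 104.8 − LOI 9.195).
Composition: SiO2 50.08%, CaO 1.991%, ZnO 3.525%, SrO 5.608%, MgO 38.80%

The intermediate values are printed, rounded to 4 significant figures, in the working — every computation runs at full precision all the way through; every reported figure is rounded once only — the derived quantities (the totals, the yield, net glass mass, ignition loss, the five compositions) are rebuilt at full precision from the weighed amounts per 95.65 g of glass as they appear in question or answer.
Oxide masses out of the charge:
  SiO2: 75.26·0.6364 = 47.90 g
  CaO: 6.228·0.3058 = 1.905 g
  ZnO: 3.378·0.9980 = 3.371 g
  SrO: 7.636·0.7025 = 5.364 g
  MgO: 75.26·0.3136 + 6.228·0.2178 + 12.34·0.9849 = 37.11 g
LOI: 75.26·0.05000 + 6.228·0.4764 + 12.34·0.01510 + 7.636·0.2975 + 3.378·0.002000 = 9.195 g
Glass mass = batch − LOI = 104.8 − 9.195 = 95.65 g (= the summed oxide contributions)
wt % = 100 × oxide mass / glass mass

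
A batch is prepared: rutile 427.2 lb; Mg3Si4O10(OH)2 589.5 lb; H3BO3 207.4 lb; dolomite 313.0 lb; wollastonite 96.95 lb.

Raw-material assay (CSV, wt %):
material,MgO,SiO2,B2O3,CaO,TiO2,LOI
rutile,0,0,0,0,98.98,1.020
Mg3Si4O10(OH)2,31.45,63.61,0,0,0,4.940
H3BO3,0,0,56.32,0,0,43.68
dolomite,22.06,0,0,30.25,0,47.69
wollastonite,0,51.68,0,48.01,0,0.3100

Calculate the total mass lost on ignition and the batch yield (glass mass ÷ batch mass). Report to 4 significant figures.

Mid-chain values are displayed, rounded to 4 significant figures, when written out. The working math maintains full float precision end to end; exactly one rounding goes into each reported number. Derived quantities (glass mass, the totals, the five compositions, yield, LOI) are recomputed at exact precision using the weight values per 1360 lb of glass, exactly as printed in the question or the answer.
Ignition loss by material:
  rutile: 427.2 × 0.01020 = 4.357 lb
  Mg3Si4O10(OH)2: 589.5 × 0.04940 = 29.12 lb
  H3BO3: 207.4 × 0.4368 = 90.59 lb
  dolomite: 313.0 × 0.4769 = 149.3 lb
  wollastonite: 96.95 × 0.003100 = 0.3005 lb
Total LOI = 273.6 lb
Glass = batch − LOI = 1634 − 273.6 = 1360 lb

LOI loss = 273.6 lb; glass = 1360 lb; yield = 83.25%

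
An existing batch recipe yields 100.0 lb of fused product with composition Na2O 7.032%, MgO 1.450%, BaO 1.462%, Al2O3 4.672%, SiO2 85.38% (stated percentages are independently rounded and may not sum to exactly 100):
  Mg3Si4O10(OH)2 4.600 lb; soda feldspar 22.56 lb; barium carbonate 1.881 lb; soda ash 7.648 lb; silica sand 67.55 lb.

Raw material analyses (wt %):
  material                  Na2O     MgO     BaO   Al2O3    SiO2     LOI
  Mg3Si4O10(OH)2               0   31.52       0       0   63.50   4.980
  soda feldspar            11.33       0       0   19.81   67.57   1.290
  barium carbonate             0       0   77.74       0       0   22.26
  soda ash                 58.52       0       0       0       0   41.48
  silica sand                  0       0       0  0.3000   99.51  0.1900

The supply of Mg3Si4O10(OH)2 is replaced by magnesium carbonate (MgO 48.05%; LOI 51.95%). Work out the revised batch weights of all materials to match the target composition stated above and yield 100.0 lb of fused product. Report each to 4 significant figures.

All arithmetic maintains full float precision through the solve. Values along the way are displayed, rounded to four significant digits, in the printout; every reported value takes a single rounding; derived quantities, which include glass mass, the five compositions, the totals, yield, LOI, are recomputed at full precision, as quoted within problem or answer, from the weighed amounts on 100.0 lb of glass.
Per-oxide target masses for 100.0 lb fused product:
  Na2O: 7.032% × 100.0 = 7.032 lb
  MgO: 1.450% × 100.0 = 1.450 lb
  BaO: 1.462% × 100.0 = 1.462 lb
  Al2O3: 4.672% × 100.0 = 4.672 lb
  SiO2: 85.38% × 100.0 = 85.38 lb
Checking each oxide sum using the reported weights, relative to the basis at hand (delivered sums recover each target given rounding of the digits):
  Na2O: 22.52·0.1133 + 7.657·0.5852 = 7.032 lb (target 7.032 lb)
  MgO: 3.018·0.4805 = 1.450 lb (target 1.450 lb)
  BaO: 1.881·0.7774 = 1.462 lb (target 1.462 lb)
  Al2O3: 22.52·0.1981 + 70.51·0.003000 = 4.673 lb (target 4.672 lb)
  SiO2: 22.52·0.6757 + 70.51·0.9951 = 85.38 lb (target 85.38 lb)
The glass-mass cross-check: total batch − LOI = 100.0 lb (the Σ of target masses is 100.0 lb; with the basis standing at 100.0 lb — deltas are rounding alone).
Whole-batch sum: Σ batch = 105.6 lb; loss to ignition Σ batch·LOI = 5.587 lb; yield, glass over the total, = 94.71%.

Revised batch per 100.0 lb fused product:
  magnesium carbonate: 3.018 lb
  soda feldspar: 22.52 lb
  barium carbonate: 1.881 lb
  soda ash: 7.657 lb
  silica sand: 70.51 lb
Total batch = 105.6 lb; LOI loss = 5.587 lb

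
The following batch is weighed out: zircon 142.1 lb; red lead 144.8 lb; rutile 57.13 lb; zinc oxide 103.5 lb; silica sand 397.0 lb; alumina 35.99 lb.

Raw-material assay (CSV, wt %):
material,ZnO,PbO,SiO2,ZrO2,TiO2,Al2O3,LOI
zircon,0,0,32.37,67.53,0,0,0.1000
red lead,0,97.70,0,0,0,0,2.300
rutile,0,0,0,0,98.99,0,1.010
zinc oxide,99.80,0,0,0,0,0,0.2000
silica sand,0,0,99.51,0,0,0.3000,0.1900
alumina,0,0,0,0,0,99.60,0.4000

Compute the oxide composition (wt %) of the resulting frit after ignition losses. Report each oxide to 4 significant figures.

Glass mass = 875.4 lb (batch 880.5 − LOI 5.155).
Composition: ZnO 11.80%, PbO 16.16%, SiO2 50.38%, ZrO2 10.96%, TiO2 6.461%, Al2O3 4.231%

Every computation maintains exact precision at every stage. In-progress results are printed (rounded to 4 significant figures) in the printout; a single rounding finalizes each reported value; all derived quantities, including glass mass, the yield, ignition loss, totals, the six compositions, are carried from the weighed amounts at 875.4 lb of glass at exact precision, exactly as printed in problem or answer.
Oxide masses out of the charge:
  ZnO: 103.5·0.9980 = 103.3 lb
  PbO: 144.8·0.9770 = 141.5 lb
  SiO2: 142.1·0.3237 + 397.0·0.9951 = 441.1 lb
  ZrO2: 142.1·0.6753 = 95.96 lb
  TiO2: 57.13·0.9899 = 56.55 lb
  Al2O3: 397.0·0.003000 + 35.99·0.9960 = 37.04 lb
LOI: 142.1·0.001000 + 144.8·0.02300 + 57.13·0.01010 + 103.5·0.002000 + 397.0·0.001900 + 35.99·0.004000 = 5.155 lb
Glass = total batch minus LOI = 880.5 − 5.155 = 875.4 lb (matching Σ of the oxides)
each wt % is 100 × oxide ÷ glass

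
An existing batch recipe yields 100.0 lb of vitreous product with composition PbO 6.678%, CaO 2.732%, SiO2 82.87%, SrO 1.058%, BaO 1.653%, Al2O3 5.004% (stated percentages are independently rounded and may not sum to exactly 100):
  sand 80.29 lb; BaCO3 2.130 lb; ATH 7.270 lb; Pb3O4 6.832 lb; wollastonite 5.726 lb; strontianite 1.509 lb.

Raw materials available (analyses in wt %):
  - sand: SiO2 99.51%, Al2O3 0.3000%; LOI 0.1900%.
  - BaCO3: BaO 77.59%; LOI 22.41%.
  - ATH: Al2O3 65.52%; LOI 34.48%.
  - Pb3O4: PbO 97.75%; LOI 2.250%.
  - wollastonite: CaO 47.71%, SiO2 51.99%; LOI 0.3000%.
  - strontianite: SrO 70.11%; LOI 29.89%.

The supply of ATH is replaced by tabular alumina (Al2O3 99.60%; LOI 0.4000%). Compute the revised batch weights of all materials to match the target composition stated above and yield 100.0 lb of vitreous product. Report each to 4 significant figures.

Revised batch per 100.0 lb vitreous product:
  sand: 80.29 lb
  BaCO3: 2.130 lb
  tabular alumina: 4.782 lb
  Pb3O4: 6.832 lb
  wollastonite: 5.726 lb
  strontianite: 1.509 lb
Total batch = 101.3 lb; LOI loss = 1.271 lb

In-progress results are printed rounded off to 4 significant digits when written out. The working math keeps exact precision from start to finish; each reported number is rounded exactly once; all derived quantities are re-derived using the weight values on 100.0 lb of glass in full precision (yield, the totals, net glass mass, six oxide percentages, LOI) as written in problem or answer.
Oxide-by-oxide targets in 100.0 lb vitreous product:
  PbO: 6.678% × 100.0 = 6.678 lb
  CaO: 2.732% × 100.0 = 2.732 lb
  SiO2: 82.87% × 100.0 = 82.87 lb
  SrO: 1.058% × 100.0 = 1.058 lb
  BaO: 1.653% × 100.0 = 1.653 lb
  Al2O3: 5.004% × 100.0 = 5.004 lb
Mass-balance tally per oxide per the reported batch figures, under the basis named above (summed amounts equal target values inside rounding margins):
  PbO: 6.832·0.9775 = 6.678 lb (target 6.678 lb)
  CaO: 5.726·0.4771 = 2.732 lb (target 2.732 lb)
  SiO2: 80.29·0.9951 + 5.726·0.5199 = 82.87 lb (target 82.87 lb)
  SrO: 1.509·0.7011 = 1.058 lb (target 1.058 lb)
  BaO: 2.130·0.7759 = 1.653 lb (target 1.653 lb)
  Al2O3: 80.29·0.003000 + 4.782·0.9960 = 5.004 lb (target 5.004 lb)
Glass-mass closure: whole batch net of LOI = 100.0 lb (summing oxide targets gives 100.0 lb; versus the stated basis of 100.0 lb — deltas are rounding alone).
Total batch = Σ batch = 101.3 lb; Σ batch·LOI gives LOI loss = 1.271 lb; yield: glass divided by total = 98.74%.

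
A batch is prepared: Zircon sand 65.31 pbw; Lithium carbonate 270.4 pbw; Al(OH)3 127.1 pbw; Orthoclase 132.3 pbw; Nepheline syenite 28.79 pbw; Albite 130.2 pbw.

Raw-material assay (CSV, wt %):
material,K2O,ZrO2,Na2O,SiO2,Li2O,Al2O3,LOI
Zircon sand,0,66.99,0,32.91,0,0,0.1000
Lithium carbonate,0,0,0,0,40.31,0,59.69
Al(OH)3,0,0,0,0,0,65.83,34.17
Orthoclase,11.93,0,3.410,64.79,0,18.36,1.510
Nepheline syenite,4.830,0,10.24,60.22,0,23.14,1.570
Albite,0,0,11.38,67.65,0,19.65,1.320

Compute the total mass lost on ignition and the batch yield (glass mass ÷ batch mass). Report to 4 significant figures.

Every computation keeps full float precision at every stage — the intermediate values appear, rounded to four significant digits, at each printed step — a single rounding yields every reported figure. All derived quantities, which include the yield, net glass mass, the six compositions, the totals, ignition loss, are carried at full precision, as given in the problem or answer text, using the weight values for 545.0 pbw of glass.
Loss on ignition, line by line:
  Zircon sand: 65.31 × 0.001000 = 0.06531 pbw
  Lithium carbonate: 270.4 × 0.5969 = 161.4 pbw
  Al(OH)3: 127.1 × 0.3417 = 43.43 pbw
  Orthoclase: 132.3 × 0.01510 = 1.998 pbw
  Nepheline syenite: 28.79 × 0.01570 = 0.4520 pbw
  Albite: 130.2 × 0.01320 = 1.719 pbw
Total LOI = 209.1 pbw
Glass = batch − LOI = 754.1 − 209.1 = 545.0 pbw

LOI loss = 209.1 pbw; glass = 545.0 pbw; yield = 72.28%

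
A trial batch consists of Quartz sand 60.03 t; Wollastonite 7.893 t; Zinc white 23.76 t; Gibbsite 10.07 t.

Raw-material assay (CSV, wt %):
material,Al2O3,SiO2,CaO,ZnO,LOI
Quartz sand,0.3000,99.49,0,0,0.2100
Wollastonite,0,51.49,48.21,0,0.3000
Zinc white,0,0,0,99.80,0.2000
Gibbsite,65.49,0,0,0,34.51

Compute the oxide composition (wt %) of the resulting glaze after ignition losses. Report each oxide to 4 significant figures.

Values along the way are shown, with 4-significant-digit rounding, alongside each step; every computation holds full precision end to end — each reported result takes just one rounding — derived quantities are carried from the weighed amounts for 98.08 t of glass at full float precision (four oxide percentages, yield, the totals, ignition loss, glass mass), as given in the question or the answer.
Oxide masses out of the charge:
  Al2O3: 60.03·0.003000 + 10.07·0.6549 = 6.775 t
  SiO2: 60.03·0.9949 + 7.893·0.5149 = 63.79 t
  CaO: 7.893·0.4821 = 3.805 t
  ZnO: 23.76·0.9980 = 23.71 t
LOI: 60.03·0.002100 + 7.893·0.003000 + 23.76·0.002000 + 10.07·0.3451 = 3.672 t
Resulting glass, batch − LOI: 101.8 − 3.672 = 98.08 t (consistent with Σ oxide mass)
wt % = oxide mass / glass mass × 100

Glass mass = 98.08 t (batch 101.8 − LOI 3.672).
Composition: Al2O3 6.908%, SiO2 65.04%, CaO 3.880%, ZnO 24.18%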